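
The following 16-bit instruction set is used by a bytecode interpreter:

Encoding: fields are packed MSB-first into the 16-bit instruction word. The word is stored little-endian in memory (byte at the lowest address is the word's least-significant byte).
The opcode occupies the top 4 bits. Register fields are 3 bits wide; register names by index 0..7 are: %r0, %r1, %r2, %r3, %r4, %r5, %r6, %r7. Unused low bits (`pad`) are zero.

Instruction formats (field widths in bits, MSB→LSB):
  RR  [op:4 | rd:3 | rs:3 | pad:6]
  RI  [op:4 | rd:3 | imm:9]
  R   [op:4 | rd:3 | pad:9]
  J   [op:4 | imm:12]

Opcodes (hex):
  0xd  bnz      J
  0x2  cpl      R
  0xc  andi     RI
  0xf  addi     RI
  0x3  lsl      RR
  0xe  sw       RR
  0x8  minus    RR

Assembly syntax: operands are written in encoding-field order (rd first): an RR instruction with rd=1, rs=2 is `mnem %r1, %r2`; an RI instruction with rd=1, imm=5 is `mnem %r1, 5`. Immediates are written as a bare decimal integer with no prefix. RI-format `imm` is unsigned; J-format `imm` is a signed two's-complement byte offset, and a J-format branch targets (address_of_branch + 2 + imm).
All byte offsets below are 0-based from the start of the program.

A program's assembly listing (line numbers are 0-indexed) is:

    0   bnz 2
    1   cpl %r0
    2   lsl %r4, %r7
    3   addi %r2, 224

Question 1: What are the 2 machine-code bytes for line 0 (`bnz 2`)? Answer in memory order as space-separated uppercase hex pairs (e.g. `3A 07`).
02 D0

L0: bnz op=0xd:4|imm=2:12 ⇒ 0xd002 ⇒ little 02 d0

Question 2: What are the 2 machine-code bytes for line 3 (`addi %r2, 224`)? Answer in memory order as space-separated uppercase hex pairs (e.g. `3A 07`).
3. addi fields op=0xf:4|rd=2:3|imm=224:9 → word f4e0h → e0 f4

E0 F4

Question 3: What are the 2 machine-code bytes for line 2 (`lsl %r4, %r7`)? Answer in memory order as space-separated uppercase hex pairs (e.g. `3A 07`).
L2: lsl op=0x3:4|rd=4:3|rs=7:3|pad=0:6 ⇒ 0x39c0 ⇒ little c0 39

C0 39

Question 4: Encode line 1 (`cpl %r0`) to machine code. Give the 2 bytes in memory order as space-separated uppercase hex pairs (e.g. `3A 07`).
1. cpl fields op=0x2:4|rd=0:3|pad=0:9 → word 2000h → 00 20

00 20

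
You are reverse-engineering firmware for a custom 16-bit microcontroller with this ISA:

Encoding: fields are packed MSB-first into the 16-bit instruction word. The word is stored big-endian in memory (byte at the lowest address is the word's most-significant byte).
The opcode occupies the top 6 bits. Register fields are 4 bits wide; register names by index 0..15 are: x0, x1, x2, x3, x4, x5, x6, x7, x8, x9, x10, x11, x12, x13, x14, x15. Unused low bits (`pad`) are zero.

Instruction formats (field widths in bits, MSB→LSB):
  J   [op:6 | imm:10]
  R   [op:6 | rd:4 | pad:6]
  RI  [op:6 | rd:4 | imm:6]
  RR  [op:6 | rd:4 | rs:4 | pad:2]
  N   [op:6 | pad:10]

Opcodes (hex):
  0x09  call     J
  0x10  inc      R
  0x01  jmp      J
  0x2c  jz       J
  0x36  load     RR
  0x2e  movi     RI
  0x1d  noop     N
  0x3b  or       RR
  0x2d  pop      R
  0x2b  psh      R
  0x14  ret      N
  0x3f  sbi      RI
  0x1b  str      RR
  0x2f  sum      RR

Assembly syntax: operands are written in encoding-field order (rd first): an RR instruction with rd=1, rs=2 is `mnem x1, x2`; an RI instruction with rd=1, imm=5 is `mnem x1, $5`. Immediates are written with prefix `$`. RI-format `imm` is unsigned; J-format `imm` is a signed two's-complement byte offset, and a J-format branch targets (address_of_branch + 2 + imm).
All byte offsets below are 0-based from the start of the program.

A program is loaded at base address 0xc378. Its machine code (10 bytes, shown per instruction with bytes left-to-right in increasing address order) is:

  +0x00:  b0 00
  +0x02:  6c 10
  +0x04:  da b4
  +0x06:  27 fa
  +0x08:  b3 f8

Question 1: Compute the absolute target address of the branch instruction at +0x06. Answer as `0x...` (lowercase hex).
0xc37a

@+06  big-endian(27 fa) = 0x27fa
  top 6b → 0x9 → call [J]
  [9:0] imm=1018 (s10→-6) = $-6
  target = base 0xc378 + off 0x06 + 2 + imm -6 = 0xc37a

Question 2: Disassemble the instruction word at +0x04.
+0x04: da b4 ⇒ word 0xdab4 (big)
  opcode bits[15:10]=0x36: load/RR
  rd@[9:6]=0xa ⇒ x10
  rs@[5:2]=0xd ⇒ x13

load x10, x13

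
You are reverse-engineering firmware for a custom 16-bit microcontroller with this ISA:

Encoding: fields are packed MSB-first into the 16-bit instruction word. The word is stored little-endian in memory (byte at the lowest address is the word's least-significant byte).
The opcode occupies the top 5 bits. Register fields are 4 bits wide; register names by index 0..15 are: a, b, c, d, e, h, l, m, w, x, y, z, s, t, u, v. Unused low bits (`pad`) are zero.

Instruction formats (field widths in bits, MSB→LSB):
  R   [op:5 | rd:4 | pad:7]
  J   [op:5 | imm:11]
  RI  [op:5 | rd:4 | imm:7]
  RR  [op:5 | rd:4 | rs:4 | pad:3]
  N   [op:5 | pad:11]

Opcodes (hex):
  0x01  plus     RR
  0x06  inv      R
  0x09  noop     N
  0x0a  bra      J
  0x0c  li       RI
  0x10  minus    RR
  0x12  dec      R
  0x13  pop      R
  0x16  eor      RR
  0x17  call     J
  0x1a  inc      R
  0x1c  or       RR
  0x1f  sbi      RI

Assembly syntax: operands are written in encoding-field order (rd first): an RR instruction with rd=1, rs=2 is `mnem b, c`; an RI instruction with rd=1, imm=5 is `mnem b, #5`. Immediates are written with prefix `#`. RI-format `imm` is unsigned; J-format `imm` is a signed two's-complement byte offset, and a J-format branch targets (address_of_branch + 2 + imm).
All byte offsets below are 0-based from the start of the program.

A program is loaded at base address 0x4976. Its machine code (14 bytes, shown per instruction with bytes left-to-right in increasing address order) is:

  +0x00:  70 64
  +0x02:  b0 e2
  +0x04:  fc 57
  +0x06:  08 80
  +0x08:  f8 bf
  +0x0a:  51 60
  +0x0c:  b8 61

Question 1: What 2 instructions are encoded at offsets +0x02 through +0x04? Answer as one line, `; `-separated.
or h, l; bra #-4

@+02  little-endian(b0 e2) = 0xe2b0
  top 5b → 0x1c → or [RR]
  rd: (w>>7)&0xf=0x5 → h
  rs: (w>>3)&0xf=0x6 → l
@+04  little-endian(fc 57) = 0x57fc
  top 5b → 0xa → bra [J]
  imm: (w>>0)&0x7ff=0x7fc (s11→-4) → #-4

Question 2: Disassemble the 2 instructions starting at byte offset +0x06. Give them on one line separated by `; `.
minus a, b; call #-8

+0x06: 08 80 ⇒ word 0x8008 (little)
  opcode bits[15:11]=0x10: minus/RR
  rd@[10:7]=0x0 ⇒ a
  rs@[6:3]=0x1 ⇒ b
+0x08: f8 bf ⇒ word 0xbff8 (little)
  opcode bits[15:11]=0x17: call/J
  imm@[10:0]=0x7f8 (s11→-8) ⇒ #-8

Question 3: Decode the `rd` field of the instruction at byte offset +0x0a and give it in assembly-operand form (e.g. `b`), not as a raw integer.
@+0a  little-endian(51 60) = 0x6051
  op=0x6051>>11=0xc ⇒ li (RI)
  rd@[10:7]=0x0 ⇒ a
  imm@[6:0]=0x51 ⇒ #81

a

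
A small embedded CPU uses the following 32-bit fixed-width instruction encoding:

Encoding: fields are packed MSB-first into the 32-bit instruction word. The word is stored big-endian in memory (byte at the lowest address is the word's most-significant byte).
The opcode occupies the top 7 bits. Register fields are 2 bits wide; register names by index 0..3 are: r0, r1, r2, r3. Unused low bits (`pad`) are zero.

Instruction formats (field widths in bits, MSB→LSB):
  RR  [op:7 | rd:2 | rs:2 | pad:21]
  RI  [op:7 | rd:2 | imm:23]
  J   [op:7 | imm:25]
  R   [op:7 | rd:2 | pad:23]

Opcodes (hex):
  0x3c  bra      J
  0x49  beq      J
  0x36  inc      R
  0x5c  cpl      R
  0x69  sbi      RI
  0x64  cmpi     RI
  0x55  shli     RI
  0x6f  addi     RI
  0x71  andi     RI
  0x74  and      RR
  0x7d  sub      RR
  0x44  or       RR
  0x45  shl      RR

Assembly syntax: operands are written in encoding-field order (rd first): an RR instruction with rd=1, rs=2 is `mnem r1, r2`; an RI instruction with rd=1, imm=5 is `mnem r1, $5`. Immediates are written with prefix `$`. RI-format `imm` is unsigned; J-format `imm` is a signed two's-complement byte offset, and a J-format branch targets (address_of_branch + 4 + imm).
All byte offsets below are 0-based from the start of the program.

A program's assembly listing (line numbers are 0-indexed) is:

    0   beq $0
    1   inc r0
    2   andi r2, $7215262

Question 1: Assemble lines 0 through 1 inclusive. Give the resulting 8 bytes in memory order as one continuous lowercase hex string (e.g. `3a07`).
920000006c000000

line 0 (beq): pack op=0x49:7|imm=0:25 = 0x92000000; big→ 92 00 00 00
line 1 (inc): pack op=0x36:7|rd=0:2|pad=0:23 = 0x6c000000; big→ 6c 00 00 00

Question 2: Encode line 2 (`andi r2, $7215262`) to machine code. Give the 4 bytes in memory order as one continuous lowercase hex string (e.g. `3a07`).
e36e189e

L2: andi op=0x71:7|rd=2:2|imm=7215262:23 ⇒ 0xe36e189e ⇒ big e3 6e 18 9e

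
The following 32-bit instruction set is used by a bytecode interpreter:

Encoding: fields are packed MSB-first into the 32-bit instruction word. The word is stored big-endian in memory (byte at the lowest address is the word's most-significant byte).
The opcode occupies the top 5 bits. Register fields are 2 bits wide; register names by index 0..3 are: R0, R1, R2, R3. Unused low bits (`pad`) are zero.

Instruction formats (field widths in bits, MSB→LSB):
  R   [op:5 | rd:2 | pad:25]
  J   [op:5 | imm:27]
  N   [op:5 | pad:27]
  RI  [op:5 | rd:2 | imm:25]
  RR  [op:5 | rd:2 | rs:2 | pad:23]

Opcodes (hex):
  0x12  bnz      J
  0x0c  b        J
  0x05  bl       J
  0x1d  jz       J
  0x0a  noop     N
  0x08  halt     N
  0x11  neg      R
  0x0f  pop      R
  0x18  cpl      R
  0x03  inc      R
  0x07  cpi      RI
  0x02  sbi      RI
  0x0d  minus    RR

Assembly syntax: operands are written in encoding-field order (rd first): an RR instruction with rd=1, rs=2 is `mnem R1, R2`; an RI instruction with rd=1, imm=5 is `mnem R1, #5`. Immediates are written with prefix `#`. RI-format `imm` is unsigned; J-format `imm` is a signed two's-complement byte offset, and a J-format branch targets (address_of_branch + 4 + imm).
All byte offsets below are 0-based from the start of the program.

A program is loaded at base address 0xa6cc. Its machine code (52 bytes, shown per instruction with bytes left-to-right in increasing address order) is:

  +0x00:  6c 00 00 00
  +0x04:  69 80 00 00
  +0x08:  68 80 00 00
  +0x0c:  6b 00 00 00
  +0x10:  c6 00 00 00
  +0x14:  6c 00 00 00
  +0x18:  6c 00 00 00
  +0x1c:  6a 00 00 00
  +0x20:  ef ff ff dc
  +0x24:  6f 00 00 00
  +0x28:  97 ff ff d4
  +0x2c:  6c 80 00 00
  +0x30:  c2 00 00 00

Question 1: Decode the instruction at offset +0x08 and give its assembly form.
+0x08: 68 80 00 00 ⇒ word 0x68800000 (big)
  top 5b → 0xd → minus [RR]
  rd@[26:25]=0x0 ⇒ R0
  rs@[24:23]=0x1 ⇒ R1

minus R0, R1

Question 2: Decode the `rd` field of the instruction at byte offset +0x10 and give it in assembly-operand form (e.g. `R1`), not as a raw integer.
off 0x10: read c6 00 00 00 as big → 0xc6000000
  op=0xc6000000>>27=0x18 ⇒ cpl (R)
  rd: (w>>25)&0x3=0x3 → R3

R3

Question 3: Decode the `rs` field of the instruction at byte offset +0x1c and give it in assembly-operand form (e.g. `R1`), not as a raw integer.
+0x1c: 6a 00 00 00 ⇒ word 0x6a000000 (big)
  top 5b → 0xd → minus [RR]
  rd: (w>>25)&0x3=0x1 → R1
  rs: (w>>23)&0x3=0x0 → R0

R0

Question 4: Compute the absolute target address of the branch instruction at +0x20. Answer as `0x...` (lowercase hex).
0xa6cc

+0x20: ef ff ff dc ⇒ word 0xefffffdc (big)
  opcode bits[31:27]=0x1d: jz/J
  [26:0] imm=134217692 (s27→-36) = #-36
  target = base 0xa6cc + off 0x20 + 4 + imm -36 = 0xa6cc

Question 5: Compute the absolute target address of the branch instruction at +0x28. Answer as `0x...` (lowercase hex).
0xa6cc

@+28  big-endian(97 ff ff d4) = 0x97ffffd4
  top 5b → 0x12 → bnz [J]
  [26:0] imm=134217684 (s27→-44) = #-44
  target = base 0xa6cc + off 0x28 + 4 + imm -44 = 0xa6cc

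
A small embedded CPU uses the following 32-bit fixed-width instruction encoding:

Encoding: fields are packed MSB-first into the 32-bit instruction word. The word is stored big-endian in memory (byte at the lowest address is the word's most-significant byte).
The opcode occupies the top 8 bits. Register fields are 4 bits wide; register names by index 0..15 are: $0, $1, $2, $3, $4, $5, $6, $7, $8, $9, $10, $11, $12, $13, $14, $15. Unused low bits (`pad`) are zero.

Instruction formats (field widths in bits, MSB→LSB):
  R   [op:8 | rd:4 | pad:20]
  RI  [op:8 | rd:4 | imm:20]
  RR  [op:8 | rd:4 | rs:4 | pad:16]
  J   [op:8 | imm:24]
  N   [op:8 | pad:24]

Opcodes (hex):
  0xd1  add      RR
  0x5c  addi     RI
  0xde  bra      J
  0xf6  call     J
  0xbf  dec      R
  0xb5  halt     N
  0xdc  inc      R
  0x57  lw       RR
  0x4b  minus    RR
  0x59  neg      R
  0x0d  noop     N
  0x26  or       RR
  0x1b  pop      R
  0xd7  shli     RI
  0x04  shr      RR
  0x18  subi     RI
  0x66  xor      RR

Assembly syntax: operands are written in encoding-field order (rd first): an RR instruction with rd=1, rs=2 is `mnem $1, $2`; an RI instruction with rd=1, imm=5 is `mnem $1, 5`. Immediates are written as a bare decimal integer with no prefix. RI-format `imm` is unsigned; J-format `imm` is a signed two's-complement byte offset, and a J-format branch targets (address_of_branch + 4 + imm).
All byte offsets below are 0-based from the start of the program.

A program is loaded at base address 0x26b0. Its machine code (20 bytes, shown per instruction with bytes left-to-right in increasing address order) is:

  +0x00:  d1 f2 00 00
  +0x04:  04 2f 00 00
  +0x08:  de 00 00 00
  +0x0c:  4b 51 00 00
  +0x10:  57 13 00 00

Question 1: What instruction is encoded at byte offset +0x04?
@+04  big-endian(04 2f 00 00) = 0x042f0000
  top 8b → 0x4 → shr [RR]
  rd: (w>>20)&0xf=0x2 → $2
  rs: (w>>16)&0xf=0xf → $15

shr $2, $15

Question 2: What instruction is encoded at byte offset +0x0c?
minus $5, $1

@+0c  big-endian(4b 51 00 00) = 0x4b510000
  op=0x4b510000>>24=0x4b ⇒ minus (RR)
  [23:20] rd=5 = $5
  [19:16] rs=1 = $1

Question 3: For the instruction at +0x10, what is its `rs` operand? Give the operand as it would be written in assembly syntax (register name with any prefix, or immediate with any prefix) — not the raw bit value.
+0x10: 57 13 00 00 ⇒ word 0x57130000 (big)
  top 8b → 0x57 → lw [RR]
  [23:20] rd=1 = $1
  [19:16] rs=3 = $3

$3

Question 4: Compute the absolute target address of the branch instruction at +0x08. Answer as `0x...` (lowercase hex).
0x26bc

[08] de 00 00 00 → 0xde000000
  op=0xde000000>>24=0xde ⇒ bra (J)
  [23:0] imm=0 = 0
  target = base 0x26b0 + off 0x08 + 4 + imm 0 = 0x26bc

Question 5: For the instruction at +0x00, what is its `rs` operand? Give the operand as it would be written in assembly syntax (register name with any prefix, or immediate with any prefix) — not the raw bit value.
$2

@+00  big-endian(d1 f2 00 00) = 0xd1f20000
  top 8b → 0xd1 → add [RR]
  rd: (w>>20)&0xf=0xf → $15
  rs: (w>>16)&0xf=0x2 → $2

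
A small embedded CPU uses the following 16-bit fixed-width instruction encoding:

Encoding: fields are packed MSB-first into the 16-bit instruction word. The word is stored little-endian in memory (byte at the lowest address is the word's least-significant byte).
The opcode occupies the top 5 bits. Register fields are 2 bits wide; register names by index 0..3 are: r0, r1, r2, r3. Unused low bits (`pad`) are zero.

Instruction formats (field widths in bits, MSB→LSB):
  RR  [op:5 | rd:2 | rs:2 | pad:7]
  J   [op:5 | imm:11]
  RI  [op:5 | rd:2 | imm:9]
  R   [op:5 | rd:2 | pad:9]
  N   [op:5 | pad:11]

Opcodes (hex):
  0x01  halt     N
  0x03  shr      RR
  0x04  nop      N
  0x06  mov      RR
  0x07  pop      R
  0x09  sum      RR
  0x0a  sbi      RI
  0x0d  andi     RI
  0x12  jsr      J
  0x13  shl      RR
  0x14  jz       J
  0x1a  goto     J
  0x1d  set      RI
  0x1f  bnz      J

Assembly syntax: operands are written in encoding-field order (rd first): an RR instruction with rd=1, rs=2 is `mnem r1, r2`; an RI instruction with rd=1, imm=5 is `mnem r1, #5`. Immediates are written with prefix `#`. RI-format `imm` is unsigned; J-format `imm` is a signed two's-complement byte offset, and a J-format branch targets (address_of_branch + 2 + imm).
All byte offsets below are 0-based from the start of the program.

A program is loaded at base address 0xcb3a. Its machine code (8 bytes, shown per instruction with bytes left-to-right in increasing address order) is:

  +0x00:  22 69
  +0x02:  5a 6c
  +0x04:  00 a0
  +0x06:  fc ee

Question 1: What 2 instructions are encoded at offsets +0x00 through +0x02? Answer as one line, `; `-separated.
off 0x00: read 22 69 as little → 0x6922
  top 5b → 0xd → andi [RI]
  rd: (w>>9)&0x3=0x0 → r0
  imm: (w>>0)&0x1ff=0x122 → #290
off 0x02: read 5a 6c as little → 0x6c5a
  top 5b → 0xd → andi [RI]
  rd: (w>>9)&0x3=0x2 → r2
  imm: (w>>0)&0x1ff=0x5a → #90

andi r0, #290; andi r2, #90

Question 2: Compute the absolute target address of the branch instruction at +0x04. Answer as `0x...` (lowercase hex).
@+04  little-endian(00 a0) = 0xa000
  top 5b → 0x14 → jz [J]
  [10:0] imm=0 = #0
  target = base 0xcb3a + off 0x04 + 2 + imm 0 = 0xcb40

0xcb40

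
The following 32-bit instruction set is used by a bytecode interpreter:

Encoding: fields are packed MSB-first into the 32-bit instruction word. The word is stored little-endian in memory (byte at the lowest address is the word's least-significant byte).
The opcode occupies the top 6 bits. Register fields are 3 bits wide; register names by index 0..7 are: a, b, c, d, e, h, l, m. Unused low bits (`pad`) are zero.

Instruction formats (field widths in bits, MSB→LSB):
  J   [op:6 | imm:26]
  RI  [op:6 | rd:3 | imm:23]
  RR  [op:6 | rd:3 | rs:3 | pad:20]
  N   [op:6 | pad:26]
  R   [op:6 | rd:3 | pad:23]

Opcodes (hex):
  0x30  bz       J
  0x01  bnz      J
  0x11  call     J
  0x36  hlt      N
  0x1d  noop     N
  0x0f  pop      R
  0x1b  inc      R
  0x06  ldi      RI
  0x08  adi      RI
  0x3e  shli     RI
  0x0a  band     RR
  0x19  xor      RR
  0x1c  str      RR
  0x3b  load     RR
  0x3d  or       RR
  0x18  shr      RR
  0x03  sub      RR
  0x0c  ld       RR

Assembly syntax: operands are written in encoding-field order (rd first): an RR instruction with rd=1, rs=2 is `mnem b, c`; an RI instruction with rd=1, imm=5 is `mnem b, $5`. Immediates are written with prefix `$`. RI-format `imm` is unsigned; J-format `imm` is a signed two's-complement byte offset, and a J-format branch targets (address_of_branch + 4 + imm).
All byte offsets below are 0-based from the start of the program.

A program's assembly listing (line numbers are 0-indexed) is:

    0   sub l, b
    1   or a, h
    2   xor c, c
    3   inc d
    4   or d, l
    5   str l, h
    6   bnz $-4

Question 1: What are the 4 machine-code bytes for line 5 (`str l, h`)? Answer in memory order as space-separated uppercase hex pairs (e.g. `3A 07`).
line 5 (str): pack op=0x1c:6|rd=6:3|rs=5:3|pad=0:20 = 0x73500000; little→ 00 00 50 73

00 00 50 73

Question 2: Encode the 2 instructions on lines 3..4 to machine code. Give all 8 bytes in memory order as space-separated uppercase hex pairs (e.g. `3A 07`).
00 00 80 6D 00 00 E0 F5

L3: inc op=0x1b:6|rd=3:3|pad=0:23 ⇒ 0x6d800000 ⇒ little 00 00 80 6d
L4: or op=0x3d:6|rd=3:3|rs=6:3|pad=0:20 ⇒ 0xf5e00000 ⇒ little 00 00 e0 f5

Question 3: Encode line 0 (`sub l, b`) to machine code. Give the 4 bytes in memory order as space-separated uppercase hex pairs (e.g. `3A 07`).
line 0 (sub): pack op=0x3:6|rd=6:3|rs=1:3|pad=0:20 = 0x0f100000; little→ 00 00 10 0f

00 00 10 0F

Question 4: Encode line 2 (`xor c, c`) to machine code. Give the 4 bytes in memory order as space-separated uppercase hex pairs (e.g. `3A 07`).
00 00 20 65

line 2 (xor): pack op=0x19:6|rd=2:3|rs=2:3|pad=0:20 = 0x65200000; little→ 00 00 20 65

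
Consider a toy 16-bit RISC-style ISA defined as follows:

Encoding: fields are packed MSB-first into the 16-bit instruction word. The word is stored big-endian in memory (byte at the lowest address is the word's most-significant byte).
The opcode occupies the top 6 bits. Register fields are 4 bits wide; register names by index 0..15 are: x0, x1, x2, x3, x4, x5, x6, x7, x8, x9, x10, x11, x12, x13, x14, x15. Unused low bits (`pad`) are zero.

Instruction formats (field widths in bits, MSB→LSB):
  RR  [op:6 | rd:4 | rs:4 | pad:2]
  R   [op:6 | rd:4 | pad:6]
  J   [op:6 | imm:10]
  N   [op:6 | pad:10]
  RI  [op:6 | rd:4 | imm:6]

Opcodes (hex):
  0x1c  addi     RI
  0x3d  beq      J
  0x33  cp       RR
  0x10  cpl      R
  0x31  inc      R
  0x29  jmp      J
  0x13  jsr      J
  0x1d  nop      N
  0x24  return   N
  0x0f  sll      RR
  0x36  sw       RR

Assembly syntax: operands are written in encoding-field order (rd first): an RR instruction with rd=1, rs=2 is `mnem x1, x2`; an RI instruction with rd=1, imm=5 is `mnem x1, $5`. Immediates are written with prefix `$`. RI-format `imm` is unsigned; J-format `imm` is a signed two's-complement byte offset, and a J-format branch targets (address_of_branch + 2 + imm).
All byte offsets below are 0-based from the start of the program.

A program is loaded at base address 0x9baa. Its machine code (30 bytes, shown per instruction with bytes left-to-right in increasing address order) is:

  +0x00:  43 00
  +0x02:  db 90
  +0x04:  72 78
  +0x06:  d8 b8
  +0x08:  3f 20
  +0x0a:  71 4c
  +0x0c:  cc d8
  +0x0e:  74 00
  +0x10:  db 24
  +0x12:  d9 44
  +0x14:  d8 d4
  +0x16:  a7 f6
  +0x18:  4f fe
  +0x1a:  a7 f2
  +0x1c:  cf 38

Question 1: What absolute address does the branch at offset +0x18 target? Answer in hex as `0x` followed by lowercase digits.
+0x18: 4f fe ⇒ word 0x4ffe (big)
  opcode bits[15:10]=0x13: jsr/J
  [9:0] imm=1022 (s10→-2) = $-2
  target = base 0x9baa + off 0x18 + 2 + imm -2 = 0x9bc2

0x9bc2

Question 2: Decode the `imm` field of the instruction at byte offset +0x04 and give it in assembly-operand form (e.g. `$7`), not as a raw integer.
$56

@+04  big-endian(72 78) = 0x7278
  op=0x7278>>10=0x1c ⇒ addi (RI)
  rd: (w>>6)&0xf=0x9 → x9
  imm: (w>>0)&0x3f=0x38 → $56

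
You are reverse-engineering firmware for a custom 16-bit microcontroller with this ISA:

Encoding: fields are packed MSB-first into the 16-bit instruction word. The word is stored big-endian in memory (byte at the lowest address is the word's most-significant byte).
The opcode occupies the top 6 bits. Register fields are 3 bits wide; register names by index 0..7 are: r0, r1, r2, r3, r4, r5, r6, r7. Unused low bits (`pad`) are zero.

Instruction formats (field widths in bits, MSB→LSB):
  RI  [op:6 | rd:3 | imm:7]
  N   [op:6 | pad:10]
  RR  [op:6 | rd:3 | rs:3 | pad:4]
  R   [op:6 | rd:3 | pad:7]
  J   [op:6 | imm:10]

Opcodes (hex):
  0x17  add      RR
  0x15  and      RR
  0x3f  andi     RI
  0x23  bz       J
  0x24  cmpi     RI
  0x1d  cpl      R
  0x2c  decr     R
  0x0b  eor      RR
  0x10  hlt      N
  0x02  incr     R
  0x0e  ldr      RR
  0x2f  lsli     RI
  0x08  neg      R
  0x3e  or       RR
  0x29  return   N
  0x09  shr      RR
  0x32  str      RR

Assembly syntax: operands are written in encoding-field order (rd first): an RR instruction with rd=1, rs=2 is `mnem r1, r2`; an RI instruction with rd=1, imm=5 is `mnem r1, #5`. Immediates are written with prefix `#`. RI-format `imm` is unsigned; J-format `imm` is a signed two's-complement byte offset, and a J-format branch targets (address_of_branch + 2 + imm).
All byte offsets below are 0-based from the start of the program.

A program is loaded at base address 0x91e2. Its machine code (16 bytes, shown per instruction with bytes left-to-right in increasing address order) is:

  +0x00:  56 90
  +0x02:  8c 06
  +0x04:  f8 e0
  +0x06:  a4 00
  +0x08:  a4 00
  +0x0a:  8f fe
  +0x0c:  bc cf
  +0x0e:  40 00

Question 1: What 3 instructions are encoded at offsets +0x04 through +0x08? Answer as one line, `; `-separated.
[04] f8 e0 → 0xf8e0
  top 6b → 0x3e → or [RR]
  [9:7] rd=1 = r1
  [6:4] rs=6 = r6
[06] a4 00 → 0xa400
  top 6b → 0x29 → return [N]
[08] a4 00 → 0xa400
  top 6b → 0x29 → return [N]

or r1, r6; return; return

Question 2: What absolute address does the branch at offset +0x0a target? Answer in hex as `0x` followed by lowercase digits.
[0a] 8f fe → 0x8ffe
  op=0x8ffe>>10=0x23 ⇒ bz (J)
  imm@[9:0]=0x3fe (s10→-2) ⇒ #-2
  target = base 0x91e2 + off 0x0a + 2 + imm -2 = 0x91ec

0x91ec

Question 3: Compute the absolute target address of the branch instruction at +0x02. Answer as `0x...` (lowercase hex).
0x91ec

off 0x02: read 8c 06 as big → 0x8c06
  op=0x8c06>>10=0x23 ⇒ bz (J)
  [9:0] imm=6 = #6
  target = base 0x91e2 + off 0x02 + 2 + imm 6 = 0x91ec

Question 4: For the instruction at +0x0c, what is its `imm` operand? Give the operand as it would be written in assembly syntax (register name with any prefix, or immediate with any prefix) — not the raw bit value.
@+0c  big-endian(bc cf) = 0xbccf
  op=0xbccf>>10=0x2f ⇒ lsli (RI)
  rd@[9:7]=0x1 ⇒ r1
  imm@[6:0]=0x4f ⇒ #79

#79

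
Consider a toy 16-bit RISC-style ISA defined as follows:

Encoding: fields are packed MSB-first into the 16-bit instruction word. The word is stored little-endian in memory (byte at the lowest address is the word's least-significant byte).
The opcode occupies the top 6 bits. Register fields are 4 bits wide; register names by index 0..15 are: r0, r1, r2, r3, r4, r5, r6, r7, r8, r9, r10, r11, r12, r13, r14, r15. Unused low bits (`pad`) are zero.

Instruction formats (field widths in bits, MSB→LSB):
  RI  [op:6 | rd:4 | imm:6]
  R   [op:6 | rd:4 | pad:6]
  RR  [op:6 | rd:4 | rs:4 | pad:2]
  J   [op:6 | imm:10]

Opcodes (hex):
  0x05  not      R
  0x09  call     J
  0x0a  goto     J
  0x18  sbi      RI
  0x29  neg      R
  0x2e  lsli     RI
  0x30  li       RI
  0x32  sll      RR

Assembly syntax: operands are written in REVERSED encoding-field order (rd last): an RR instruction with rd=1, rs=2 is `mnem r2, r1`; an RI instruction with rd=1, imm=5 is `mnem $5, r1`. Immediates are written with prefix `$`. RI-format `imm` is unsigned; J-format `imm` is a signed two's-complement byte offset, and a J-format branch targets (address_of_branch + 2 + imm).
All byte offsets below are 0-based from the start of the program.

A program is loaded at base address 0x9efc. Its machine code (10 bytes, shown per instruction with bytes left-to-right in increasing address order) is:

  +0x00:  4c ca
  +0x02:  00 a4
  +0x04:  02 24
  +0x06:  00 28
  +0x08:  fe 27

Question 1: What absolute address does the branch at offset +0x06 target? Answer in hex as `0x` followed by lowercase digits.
+0x06: 00 28 ⇒ word 0x2800 (little)
  opcode bits[15:10]=0xa: goto/J
  [9:0] imm=0 = $0
  target = base 0x9efc + off 0x06 + 2 + imm 0 = 0x9f04

0x9f04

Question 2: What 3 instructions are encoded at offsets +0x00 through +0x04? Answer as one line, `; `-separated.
sll r3, r9; neg r0; call $2

@+00  little-endian(4c ca) = 0xca4c
  opcode bits[15:10]=0x32: sll/RR
  [9:6] rd=9 = r9
  [5:2] rs=3 = r3
@+02  little-endian(00 a4) = 0xa400
  opcode bits[15:10]=0x29: neg/R
  [9:6] rd=0 = r0
@+04  little-endian(02 24) = 0x2402
  opcode bits[15:10]=0x9: call/J
  [9:0] imm=2 = $2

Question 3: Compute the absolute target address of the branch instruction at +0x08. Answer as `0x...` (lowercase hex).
0x9f04

[08] fe 27 → 0x27fe
  opcode bits[15:10]=0x9: call/J
  imm: (w>>0)&0x3ff=0x3fe (s10→-2) → $-2
  target = base 0x9efc + off 0x08 + 2 + imm -2 = 0x9f04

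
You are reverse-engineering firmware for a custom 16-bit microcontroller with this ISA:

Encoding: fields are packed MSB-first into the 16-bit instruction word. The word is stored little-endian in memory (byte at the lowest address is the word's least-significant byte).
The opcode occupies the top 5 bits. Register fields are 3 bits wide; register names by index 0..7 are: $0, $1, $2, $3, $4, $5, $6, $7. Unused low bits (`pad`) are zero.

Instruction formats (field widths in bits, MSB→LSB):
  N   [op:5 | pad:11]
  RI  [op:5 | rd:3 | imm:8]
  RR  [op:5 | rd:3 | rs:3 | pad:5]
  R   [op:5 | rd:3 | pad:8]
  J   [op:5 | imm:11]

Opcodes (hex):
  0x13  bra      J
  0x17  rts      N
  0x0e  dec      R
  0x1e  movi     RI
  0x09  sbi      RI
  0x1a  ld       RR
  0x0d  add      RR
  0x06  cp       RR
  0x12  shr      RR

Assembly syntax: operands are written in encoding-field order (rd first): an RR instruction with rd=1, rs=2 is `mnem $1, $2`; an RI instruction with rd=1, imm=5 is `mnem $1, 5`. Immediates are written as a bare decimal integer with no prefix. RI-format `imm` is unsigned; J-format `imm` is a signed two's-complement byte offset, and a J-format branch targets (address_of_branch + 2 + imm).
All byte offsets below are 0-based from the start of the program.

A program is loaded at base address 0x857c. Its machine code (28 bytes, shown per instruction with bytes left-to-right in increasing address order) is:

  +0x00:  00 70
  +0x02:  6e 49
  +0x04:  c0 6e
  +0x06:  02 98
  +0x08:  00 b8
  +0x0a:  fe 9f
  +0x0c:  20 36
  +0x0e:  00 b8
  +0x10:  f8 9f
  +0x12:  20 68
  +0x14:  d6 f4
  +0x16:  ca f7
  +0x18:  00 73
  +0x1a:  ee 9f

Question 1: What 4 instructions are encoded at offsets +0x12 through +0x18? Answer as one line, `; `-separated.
+0x12: 20 68 ⇒ word 0x6820 (little)
  opcode bits[15:11]=0xd: add/RR
  [10:8] rd=0 = $0
  [7:5] rs=1 = $1
+0x14: d6 f4 ⇒ word 0xf4d6 (little)
  opcode bits[15:11]=0x1e: movi/RI
  [10:8] rd=4 = $4
  [7:0] imm=214 = 214
+0x16: ca f7 ⇒ word 0xf7ca (little)
  opcode bits[15:11]=0x1e: movi/RI
  [10:8] rd=7 = $7
  [7:0] imm=202 = 202
+0x18: 00 73 ⇒ word 0x7300 (little)
  opcode bits[15:11]=0xe: dec/R
  [10:8] rd=3 = $3

add $0, $1; movi $4, 214; movi $7, 202; dec $3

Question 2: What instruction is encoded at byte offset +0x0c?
cp $6, $1

+0x0c: 20 36 ⇒ word 0x3620 (little)
  op=0x3620>>11=0x6 ⇒ cp (RR)
  [10:8] rd=6 = $6
  [7:5] rs=1 = $1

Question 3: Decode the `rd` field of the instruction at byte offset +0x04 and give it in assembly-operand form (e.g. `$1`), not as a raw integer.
$6

@+04  little-endian(c0 6e) = 0x6ec0
  top 5b → 0xd → add [RR]
  rd@[10:8]=0x6 ⇒ $6
  rs@[7:5]=0x6 ⇒ $6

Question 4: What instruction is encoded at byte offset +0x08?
+0x08: 00 b8 ⇒ word 0xb800 (little)
  op=0xb800>>11=0x17 ⇒ rts (N)

rts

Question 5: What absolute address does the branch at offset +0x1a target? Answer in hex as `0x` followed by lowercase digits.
@+1a  little-endian(ee 9f) = 0x9fee
  op=0x9fee>>11=0x13 ⇒ bra (J)
  imm: (w>>0)&0x7ff=0x7ee (s11→-18) → -18
  target = base 0x857c + off 0x1a + 2 + imm -18 = 0x8586

0x8586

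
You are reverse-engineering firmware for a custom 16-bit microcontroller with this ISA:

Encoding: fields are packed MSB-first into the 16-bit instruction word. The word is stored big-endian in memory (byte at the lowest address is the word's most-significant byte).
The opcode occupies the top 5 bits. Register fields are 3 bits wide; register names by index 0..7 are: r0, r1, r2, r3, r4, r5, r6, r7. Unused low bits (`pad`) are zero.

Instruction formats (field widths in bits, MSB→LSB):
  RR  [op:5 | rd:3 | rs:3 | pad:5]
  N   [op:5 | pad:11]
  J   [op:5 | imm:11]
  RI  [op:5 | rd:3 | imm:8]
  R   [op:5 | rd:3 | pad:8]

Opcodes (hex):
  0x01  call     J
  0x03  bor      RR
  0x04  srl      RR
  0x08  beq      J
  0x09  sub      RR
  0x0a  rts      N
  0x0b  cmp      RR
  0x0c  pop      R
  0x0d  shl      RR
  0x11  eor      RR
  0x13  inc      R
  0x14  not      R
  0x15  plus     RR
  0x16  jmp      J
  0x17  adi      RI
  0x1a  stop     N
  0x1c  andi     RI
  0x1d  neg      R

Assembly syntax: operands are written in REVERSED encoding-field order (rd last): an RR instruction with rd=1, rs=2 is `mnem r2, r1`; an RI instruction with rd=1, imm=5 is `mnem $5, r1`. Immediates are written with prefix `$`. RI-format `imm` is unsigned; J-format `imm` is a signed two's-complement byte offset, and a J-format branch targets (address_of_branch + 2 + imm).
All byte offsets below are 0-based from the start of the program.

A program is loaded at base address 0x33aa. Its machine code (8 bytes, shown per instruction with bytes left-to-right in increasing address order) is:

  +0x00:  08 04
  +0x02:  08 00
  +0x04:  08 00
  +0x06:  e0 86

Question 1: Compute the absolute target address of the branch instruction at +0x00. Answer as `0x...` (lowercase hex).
0x33b0

[00] 08 04 → 0x0804
  op=0x0804>>11=0x1 ⇒ call (J)
  [10:0] imm=4 = $4
  target = base 0x33aa + off 0x00 + 2 + imm 4 = 0x33b0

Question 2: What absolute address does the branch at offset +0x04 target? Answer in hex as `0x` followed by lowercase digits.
0x33b0

[04] 08 00 → 0x0800
  op=0x0800>>11=0x1 ⇒ call (J)
  [10:0] imm=0 = $0
  target = base 0x33aa + off 0x04 + 2 + imm 0 = 0x33b0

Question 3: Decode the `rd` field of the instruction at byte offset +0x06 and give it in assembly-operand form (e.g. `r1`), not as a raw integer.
r0

off 0x06: read e0 86 as big → 0xe086
  op=0xe086>>11=0x1c ⇒ andi (RI)
  rd: (w>>8)&0x7=0x0 → r0
  imm: (w>>0)&0xff=0x86 → $134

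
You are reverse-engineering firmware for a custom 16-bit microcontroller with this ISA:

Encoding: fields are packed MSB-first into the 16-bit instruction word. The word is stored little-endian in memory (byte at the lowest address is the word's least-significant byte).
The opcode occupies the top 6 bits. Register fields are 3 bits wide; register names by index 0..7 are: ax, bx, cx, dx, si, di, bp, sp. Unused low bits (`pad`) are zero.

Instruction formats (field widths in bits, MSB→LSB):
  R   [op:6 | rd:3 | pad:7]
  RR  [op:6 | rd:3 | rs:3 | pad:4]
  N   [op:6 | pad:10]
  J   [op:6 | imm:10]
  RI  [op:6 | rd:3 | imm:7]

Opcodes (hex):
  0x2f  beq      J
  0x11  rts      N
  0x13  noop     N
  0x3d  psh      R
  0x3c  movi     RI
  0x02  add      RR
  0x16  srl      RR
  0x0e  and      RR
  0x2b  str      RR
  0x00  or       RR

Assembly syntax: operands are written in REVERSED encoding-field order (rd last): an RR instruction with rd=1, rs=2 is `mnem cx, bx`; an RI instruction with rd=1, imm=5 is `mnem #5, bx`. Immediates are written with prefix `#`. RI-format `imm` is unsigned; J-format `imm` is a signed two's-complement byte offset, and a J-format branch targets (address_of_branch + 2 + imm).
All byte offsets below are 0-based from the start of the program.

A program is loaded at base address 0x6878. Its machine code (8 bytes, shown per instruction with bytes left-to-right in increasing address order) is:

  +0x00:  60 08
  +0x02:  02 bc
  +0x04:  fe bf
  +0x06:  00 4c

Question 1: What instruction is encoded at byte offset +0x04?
+0x04: fe bf ⇒ word 0xbffe (little)
  op=0xbffe>>10=0x2f ⇒ beq (J)
  [9:0] imm=1022 (s10→-2) = #-2

beq #-2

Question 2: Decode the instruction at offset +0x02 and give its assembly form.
beq #2

off 0x02: read 02 bc as little → 0xbc02
  opcode bits[15:10]=0x2f: beq/J
  imm: (w>>0)&0x3ff=0x2 → #2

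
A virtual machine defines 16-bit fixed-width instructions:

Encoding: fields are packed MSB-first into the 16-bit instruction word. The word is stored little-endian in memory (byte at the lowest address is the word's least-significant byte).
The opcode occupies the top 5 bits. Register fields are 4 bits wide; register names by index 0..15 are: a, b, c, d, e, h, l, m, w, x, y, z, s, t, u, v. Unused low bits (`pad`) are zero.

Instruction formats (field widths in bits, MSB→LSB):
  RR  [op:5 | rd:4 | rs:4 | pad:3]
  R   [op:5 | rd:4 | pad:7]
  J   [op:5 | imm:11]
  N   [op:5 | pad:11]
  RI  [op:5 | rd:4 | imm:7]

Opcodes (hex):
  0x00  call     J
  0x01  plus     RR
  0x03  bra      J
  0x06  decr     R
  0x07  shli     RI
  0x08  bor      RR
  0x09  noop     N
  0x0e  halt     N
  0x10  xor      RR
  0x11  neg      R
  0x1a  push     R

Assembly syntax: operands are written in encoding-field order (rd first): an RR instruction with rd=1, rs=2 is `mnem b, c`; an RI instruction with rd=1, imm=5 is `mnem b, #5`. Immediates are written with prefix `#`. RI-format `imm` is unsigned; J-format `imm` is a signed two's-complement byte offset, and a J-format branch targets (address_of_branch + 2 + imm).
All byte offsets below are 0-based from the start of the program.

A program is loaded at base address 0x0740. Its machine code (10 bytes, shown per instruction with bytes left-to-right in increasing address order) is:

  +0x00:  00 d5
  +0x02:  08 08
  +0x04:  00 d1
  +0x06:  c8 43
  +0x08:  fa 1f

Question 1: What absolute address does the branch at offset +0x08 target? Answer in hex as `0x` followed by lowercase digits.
off 0x08: read fa 1f as little → 0x1ffa
  top 5b → 0x3 → bra [J]
  [10:0] imm=2042 (s11→-6) = #-6
  target = base 0x0740 + off 0x08 + 2 + imm -6 = 0x0744

0x0744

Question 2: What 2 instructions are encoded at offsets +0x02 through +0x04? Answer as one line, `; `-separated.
off 0x02: read 08 08 as little → 0x0808
  opcode bits[15:11]=0x1: plus/RR
  rd: (w>>7)&0xf=0x0 → a
  rs: (w>>3)&0xf=0x1 → b
off 0x04: read 00 d1 as little → 0xd100
  opcode bits[15:11]=0x1a: push/R
  rd: (w>>7)&0xf=0x2 → c

plus a, b; push c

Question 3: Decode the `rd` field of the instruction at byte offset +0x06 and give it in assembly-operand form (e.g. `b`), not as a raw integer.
+0x06: c8 43 ⇒ word 0x43c8 (little)
  opcode bits[15:11]=0x8: bor/RR
  rd: (w>>7)&0xf=0x7 → m
  rs: (w>>3)&0xf=0x9 → x

m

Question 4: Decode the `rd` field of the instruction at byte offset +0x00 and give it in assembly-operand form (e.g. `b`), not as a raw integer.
y

[00] 00 d5 → 0xd500
  opcode bits[15:11]=0x1a: push/R
  rd@[10:7]=0xa ⇒ y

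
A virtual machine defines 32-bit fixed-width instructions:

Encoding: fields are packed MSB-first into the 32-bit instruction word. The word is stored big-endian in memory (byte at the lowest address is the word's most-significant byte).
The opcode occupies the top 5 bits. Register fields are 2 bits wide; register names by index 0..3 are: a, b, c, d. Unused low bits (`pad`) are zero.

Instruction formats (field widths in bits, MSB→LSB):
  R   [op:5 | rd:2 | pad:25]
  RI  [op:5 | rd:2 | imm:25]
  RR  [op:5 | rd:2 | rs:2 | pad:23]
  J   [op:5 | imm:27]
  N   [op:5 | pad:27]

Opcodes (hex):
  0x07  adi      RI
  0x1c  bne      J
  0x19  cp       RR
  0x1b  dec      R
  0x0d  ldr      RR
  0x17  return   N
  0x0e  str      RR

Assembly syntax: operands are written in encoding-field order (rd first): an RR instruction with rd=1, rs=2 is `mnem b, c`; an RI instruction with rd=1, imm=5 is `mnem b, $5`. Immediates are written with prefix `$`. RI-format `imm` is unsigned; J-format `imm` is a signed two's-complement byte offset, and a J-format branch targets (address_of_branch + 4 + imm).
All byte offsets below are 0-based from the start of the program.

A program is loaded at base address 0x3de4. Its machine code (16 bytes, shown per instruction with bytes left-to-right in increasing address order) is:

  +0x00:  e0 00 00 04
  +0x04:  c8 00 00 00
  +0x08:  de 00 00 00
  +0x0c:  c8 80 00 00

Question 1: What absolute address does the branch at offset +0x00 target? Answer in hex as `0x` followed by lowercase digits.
[00] e0 00 00 04 → 0xe0000004
  top 5b → 0x1c → bne [J]
  imm@[26:0]=0x4 ⇒ $4
  target = base 0x3de4 + off 0x00 + 4 + imm 4 = 0x3dec

0x3dec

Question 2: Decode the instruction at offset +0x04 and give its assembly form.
cp a, a

off 0x04: read c8 00 00 00 as big → 0xc8000000
  opcode bits[31:27]=0x19: cp/RR
  rd@[26:25]=0x0 ⇒ a
  rs@[24:23]=0x0 ⇒ a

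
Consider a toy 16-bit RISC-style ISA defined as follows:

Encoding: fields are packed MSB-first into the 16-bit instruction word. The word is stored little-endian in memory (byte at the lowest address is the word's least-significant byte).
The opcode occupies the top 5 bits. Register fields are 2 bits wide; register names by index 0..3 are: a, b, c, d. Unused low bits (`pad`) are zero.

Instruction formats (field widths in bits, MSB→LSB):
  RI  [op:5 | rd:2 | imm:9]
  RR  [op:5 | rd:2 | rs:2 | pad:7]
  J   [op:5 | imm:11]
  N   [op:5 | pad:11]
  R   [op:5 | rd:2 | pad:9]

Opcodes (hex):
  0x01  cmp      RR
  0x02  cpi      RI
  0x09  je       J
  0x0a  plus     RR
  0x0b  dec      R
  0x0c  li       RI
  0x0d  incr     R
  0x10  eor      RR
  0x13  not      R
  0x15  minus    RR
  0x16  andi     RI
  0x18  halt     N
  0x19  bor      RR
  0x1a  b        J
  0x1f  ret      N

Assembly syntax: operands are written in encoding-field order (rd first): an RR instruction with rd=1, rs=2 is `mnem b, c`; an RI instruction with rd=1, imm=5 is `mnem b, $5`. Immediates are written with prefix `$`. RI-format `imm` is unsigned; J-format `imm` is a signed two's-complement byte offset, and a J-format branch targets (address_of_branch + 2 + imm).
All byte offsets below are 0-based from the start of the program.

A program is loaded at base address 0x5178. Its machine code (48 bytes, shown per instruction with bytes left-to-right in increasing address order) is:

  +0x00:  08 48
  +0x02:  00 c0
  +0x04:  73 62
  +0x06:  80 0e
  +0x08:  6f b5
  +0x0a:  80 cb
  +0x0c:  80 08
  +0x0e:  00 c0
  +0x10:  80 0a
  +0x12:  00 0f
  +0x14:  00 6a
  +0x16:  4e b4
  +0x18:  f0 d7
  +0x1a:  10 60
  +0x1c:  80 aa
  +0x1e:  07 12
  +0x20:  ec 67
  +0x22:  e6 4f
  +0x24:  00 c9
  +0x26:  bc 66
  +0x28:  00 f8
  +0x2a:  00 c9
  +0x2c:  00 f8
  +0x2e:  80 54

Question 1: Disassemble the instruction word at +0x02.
halt

@+02  little-endian(00 c0) = 0xc000
  opcode bits[15:11]=0x18: halt/N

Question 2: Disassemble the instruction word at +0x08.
andi c, $367

+0x08: 6f b5 ⇒ word 0xb56f (little)
  opcode bits[15:11]=0x16: andi/RI
  rd: (w>>9)&0x3=0x2 → c
  imm: (w>>0)&0x1ff=0x16f → $367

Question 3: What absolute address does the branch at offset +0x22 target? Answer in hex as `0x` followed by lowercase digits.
0x5182

+0x22: e6 4f ⇒ word 0x4fe6 (little)
  top 5b → 0x9 → je [J]
  imm@[10:0]=0x7e6 (s11→-26) ⇒ $-26
  target = base 0x5178 + off 0x22 + 2 + imm -26 = 0x5182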